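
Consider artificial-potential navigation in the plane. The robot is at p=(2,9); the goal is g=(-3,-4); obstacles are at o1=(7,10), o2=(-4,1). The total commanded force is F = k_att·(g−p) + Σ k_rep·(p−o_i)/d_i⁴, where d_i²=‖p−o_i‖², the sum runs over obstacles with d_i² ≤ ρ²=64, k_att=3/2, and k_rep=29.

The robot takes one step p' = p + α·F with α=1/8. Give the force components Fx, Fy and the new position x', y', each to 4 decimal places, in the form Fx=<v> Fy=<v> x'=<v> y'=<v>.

F_att = 3/2·(g−p) = 3/2·(-5,-13) = (-7.5000,-19.5000)
o1: d²=26 ≤ ρ²=64; F_rep = 29·(-5,-1)/26² = (-0.2145,-0.0429)
o2: d²=100 > ρ²=64 → inactive
F = F_att + ΣF_rep = (-7.7145,-19.5429)
p' = p + 1/8·F = (1.0357,6.5571)

Fx=-7.7145 Fy=-19.5429 x'=1.0357 y'=6.5571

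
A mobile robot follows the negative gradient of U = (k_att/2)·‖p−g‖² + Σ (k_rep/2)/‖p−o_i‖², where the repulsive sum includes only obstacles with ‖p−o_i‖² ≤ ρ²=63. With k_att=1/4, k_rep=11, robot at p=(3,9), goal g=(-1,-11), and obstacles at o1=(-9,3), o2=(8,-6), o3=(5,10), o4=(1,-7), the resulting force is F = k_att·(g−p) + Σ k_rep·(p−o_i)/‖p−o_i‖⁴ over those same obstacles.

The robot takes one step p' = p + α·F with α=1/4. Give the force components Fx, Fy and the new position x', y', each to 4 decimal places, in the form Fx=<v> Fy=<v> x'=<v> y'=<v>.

Fx=-1.8800 Fy=-5.4400 x'=2.5300 y'=7.6400

F_att = 1/4·(g−p) = 1/4·(-4,-20) = (-1.0000,-5.0000)
o1: d²=180 > ρ²=63 → inactive
o2: d²=250 > ρ²=63 → inactive
o3: d²=5 ≤ ρ²=63; F_rep = 11·(-2,-1)/5² = (-0.8800,-0.4400)
o4: d²=260 > ρ²=63 → inactive
F = F_att + ΣF_rep = (-1.8800,-5.4400)
p' = p + 1/4·F = (2.5300,7.6400)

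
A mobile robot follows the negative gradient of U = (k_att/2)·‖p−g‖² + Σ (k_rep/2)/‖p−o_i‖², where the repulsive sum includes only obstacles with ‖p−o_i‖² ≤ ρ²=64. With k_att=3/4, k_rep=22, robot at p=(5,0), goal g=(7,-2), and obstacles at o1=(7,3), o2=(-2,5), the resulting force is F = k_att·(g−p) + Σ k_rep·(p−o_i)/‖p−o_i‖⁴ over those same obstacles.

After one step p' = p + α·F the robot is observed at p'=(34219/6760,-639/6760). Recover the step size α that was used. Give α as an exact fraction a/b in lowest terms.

F_att = 3/4·(g−p) = 3/4·(2,-2) = (1.5000,-1.5000)
o1: d²=13 ≤ ρ²=64; F_rep = 22·(-2,-3)/13² = (-0.2604,-0.3905)
o2: d²=74 > ρ²=64 → inactive
F = F_att + ΣF_rep = (1.2396,-1.8905)
Δp = p'−p = (0.0620,-0.0945); α = Δx/Fx = (419/6760) / (419/338) = 1/20
check: Δy/Fy = (-639/6760) / (-639/338) = 1/20 ✓

α = 1/20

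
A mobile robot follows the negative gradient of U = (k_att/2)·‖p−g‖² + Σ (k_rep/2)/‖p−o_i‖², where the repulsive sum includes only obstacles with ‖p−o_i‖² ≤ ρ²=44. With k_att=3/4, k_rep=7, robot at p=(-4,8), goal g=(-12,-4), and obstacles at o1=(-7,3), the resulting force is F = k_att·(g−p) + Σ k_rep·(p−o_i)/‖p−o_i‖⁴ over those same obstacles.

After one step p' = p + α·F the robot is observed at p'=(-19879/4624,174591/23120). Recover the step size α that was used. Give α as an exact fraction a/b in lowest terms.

F_att = 3/4·(g−p) = 3/4·(-8,-12) = (-6.0000,-9.0000)
o1: d²=34 ≤ ρ²=44; F_rep = 7·(3,5)/34² = (0.0182,0.0303)
F = F_att + ΣF_rep = (-5.9818,-8.9697)
Δp = p'−p = (-0.2991,-0.4485); α = Δx/Fx = (-1383/4624) / (-6915/1156) = 1/20
check: Δy/Fy = (-10369/23120) / (-10369/1156) = 1/20 ✓

α = 1/20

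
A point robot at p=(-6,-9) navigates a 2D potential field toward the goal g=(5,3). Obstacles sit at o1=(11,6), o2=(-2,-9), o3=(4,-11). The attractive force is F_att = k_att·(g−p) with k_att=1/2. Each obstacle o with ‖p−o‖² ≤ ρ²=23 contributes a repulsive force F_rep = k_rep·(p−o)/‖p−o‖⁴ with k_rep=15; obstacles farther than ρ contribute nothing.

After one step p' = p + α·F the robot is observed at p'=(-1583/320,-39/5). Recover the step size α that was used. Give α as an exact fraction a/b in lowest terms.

α = 1/5

F_att = 1/2·(g−p) = 1/2·(11,12) = (5.5000,6.0000)
o1: d²=514 > ρ²=23 → inactive
o2: d²=16 ≤ ρ²=23; F_rep = 15·(-4,0)/16² = (-0.2344,0.0000)
o3: d²=104 > ρ²=23 → inactive
F = F_att + ΣF_rep = (5.2656,6.0000)
Δp = p'−p = (1.0531,1.2000); α = Δx/Fx = (337/320) / (337/64) = 1/5
check: Δy/Fy = (6/5) / (6) = 1/5 ✓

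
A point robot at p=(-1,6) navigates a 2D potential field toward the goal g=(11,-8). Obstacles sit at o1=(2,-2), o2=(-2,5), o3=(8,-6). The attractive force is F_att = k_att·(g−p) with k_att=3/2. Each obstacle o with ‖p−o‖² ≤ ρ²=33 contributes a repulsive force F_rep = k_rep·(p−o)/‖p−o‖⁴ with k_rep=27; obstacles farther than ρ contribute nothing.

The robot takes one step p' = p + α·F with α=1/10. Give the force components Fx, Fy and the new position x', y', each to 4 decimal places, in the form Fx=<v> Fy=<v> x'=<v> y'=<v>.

F_att = 3/2·(g−p) = 3/2·(12,-14) = (18.0000,-21.0000)
o1: d²=73 > ρ²=33 → inactive
o2: d²=2 ≤ ρ²=33; F_rep = 27·(1,1)/2² = (6.7500,6.7500)
o3: d²=225 > ρ²=33 → inactive
F = F_att + ΣF_rep = (24.7500,-14.2500)
p' = p + 1/10·F = (1.4750,4.5750)

Fx=24.7500 Fy=-14.2500 x'=1.4750 y'=4.5750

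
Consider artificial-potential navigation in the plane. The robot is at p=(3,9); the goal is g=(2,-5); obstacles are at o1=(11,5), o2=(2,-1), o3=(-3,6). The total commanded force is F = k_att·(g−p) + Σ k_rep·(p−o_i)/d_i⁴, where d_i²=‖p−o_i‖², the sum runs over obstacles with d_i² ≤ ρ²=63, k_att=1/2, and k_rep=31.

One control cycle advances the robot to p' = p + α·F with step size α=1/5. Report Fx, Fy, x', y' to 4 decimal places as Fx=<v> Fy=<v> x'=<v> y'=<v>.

F_att = 1/2·(g−p) = 1/2·(-1,-14) = (-0.5000,-7.0000)
o1: d²=80 > ρ²=63 → inactive
o2: d²=101 > ρ²=63 → inactive
o3: d²=45 ≤ ρ²=63; F_rep = 31·(6,3)/45² = (0.0919,0.0459)
F = F_att + ΣF_rep = (-0.4081,-6.9541)
p' = p + 1/5·F = (2.9184,7.6092)

Fx=-0.4081 Fy=-6.9541 x'=2.9184 y'=7.6092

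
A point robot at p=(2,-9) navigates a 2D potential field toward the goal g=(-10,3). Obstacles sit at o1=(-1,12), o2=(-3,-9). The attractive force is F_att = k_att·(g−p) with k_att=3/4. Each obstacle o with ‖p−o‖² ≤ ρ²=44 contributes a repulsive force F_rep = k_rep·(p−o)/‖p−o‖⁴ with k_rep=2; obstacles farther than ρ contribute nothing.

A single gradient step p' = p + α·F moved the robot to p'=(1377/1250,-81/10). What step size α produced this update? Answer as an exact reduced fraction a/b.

α = 1/10

F_att = 3/4·(g−p) = 3/4·(-12,12) = (-9.0000,9.0000)
o1: d²=450 > ρ²=44 → inactive
o2: d²=25 ≤ ρ²=44; F_rep = 2·(5,0)/25² = (0.0160,0.0000)
F = F_att + ΣF_rep = (-8.9840,9.0000)
Δp = p'−p = (-0.8984,0.9000); α = Δx/Fx = (-1123/1250) / (-1123/125) = 1/10
check: Δy/Fy = (9/10) / (9) = 1/10 ✓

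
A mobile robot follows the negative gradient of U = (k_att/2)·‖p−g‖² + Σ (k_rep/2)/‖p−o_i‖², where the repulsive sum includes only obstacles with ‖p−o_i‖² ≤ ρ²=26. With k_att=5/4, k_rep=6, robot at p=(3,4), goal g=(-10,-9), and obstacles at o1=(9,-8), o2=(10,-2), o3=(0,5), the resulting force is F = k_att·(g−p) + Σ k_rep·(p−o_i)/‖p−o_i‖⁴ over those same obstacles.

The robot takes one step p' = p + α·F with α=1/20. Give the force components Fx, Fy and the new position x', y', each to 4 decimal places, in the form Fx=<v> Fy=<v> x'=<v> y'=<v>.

Fx=-16.0700 Fy=-16.3100 x'=2.1965 y'=3.1845

F_att = 5/4·(g−p) = 5/4·(-13,-13) = (-16.2500,-16.2500)
o1: d²=180 > ρ²=26 → inactive
o2: d²=85 > ρ²=26 → inactive
o3: d²=10 ≤ ρ²=26; F_rep = 6·(3,-1)/10² = (0.1800,-0.0600)
F = F_att + ΣF_rep = (-16.0700,-16.3100)
p' = p + 1/20·F = (2.1965,3.1845)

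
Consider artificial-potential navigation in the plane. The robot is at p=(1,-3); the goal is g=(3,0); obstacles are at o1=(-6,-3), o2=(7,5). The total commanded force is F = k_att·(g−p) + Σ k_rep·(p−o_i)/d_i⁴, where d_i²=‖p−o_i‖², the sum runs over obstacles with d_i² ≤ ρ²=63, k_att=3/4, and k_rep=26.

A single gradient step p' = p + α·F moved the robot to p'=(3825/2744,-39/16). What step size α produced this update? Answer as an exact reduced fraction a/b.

α = 1/4

F_att = 3/4·(g−p) = 3/4·(2,3) = (1.5000,2.2500)
o1: d²=49 ≤ ρ²=63; F_rep = 26·(7,0)/49² = (0.0758,0.0000)
o2: d²=100 > ρ²=63 → inactive
F = F_att + ΣF_rep = (1.5758,2.2500)
Δp = p'−p = (0.3940,0.5625); α = Δx/Fx = (1081/2744) / (1081/686) = 1/4
check: Δy/Fy = (9/16) / (9/4) = 1/4 ✓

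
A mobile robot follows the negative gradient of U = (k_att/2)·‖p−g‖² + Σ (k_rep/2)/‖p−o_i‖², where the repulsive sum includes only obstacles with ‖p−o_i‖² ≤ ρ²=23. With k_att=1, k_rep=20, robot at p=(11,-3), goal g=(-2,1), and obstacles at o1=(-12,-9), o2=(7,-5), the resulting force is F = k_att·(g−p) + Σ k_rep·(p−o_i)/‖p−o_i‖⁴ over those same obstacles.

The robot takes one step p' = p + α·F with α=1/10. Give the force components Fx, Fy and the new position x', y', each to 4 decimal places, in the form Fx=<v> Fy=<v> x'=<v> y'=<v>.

Fx=-12.8000 Fy=4.1000 x'=9.7200 y'=-2.5900

F_att = 1·(g−p) = 1·(-13,4) = (-13.0000,4.0000)
o1: d²=565 > ρ²=23 → inactive
o2: d²=20 ≤ ρ²=23; F_rep = 20·(4,2)/20² = (0.2000,0.1000)
F = F_att + ΣF_rep = (-12.8000,4.1000)
p' = p + 1/10·F = (9.7200,-2.5900)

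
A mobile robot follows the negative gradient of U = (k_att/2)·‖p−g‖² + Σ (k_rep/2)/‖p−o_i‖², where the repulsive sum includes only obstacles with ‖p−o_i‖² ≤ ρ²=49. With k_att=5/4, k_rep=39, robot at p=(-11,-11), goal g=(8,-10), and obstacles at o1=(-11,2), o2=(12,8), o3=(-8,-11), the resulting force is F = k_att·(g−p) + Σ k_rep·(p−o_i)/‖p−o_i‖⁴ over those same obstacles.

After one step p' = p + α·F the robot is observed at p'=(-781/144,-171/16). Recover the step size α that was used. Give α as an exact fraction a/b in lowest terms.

F_att = 5/4·(g−p) = 5/4·(19,1) = (23.7500,1.2500)
o1: d²=169 > ρ²=49 → inactive
o2: d²=890 > ρ²=49 → inactive
o3: d²=9 ≤ ρ²=49; F_rep = 39·(-3,0)/9² = (-1.4444,0.0000)
F = F_att + ΣF_rep = (22.3056,1.2500)
Δp = p'−p = (5.5764,0.3125); α = Δx/Fx = (803/144) / (803/36) = 1/4
check: Δy/Fy = (5/16) / (5/4) = 1/4 ✓

α = 1/4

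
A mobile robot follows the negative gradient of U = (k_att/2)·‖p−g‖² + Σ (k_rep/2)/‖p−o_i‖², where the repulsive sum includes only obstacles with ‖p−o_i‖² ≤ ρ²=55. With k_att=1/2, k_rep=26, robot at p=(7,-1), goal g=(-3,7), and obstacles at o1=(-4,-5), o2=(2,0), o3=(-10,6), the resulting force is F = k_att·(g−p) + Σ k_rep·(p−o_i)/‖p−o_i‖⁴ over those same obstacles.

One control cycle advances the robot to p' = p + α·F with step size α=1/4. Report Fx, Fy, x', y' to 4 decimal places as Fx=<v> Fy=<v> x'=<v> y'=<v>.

F_att = 1/2·(g−p) = 1/2·(-10,8) = (-5.0000,4.0000)
o1: d²=137 > ρ²=55 → inactive
o2: d²=26 ≤ ρ²=55; F_rep = 26·(5,-1)/26² = (0.1923,-0.0385)
o3: d²=338 > ρ²=55 → inactive
F = F_att + ΣF_rep = (-4.8077,3.9615)
p' = p + 1/4·F = (5.7981,-0.0096)

Fx=-4.8077 Fy=3.9615 x'=5.7981 y'=-0.0096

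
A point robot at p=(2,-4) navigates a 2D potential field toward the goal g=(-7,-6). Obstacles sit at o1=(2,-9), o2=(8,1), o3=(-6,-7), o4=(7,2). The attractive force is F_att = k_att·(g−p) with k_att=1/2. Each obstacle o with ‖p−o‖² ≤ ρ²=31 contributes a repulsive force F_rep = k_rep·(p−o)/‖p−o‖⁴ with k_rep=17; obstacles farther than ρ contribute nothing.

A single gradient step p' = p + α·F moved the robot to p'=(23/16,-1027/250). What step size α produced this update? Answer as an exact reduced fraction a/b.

α = 1/8

F_att = 1/2·(g−p) = 1/2·(-9,-2) = (-4.5000,-1.0000)
o1: d²=25 ≤ ρ²=31; F_rep = 17·(0,5)/25² = (0.0000,0.1360)
o2: d²=61 > ρ²=31 → inactive
o3: d²=73 > ρ²=31 → inactive
o4: d²=61 > ρ²=31 → inactive
F = F_att + ΣF_rep = (-4.5000,-0.8640)
Δp = p'−p = (-0.5625,-0.1080); α = Δx/Fx = (-9/16) / (-9/2) = 1/8
check: Δy/Fy = (-27/250) / (-108/125) = 1/8 ✓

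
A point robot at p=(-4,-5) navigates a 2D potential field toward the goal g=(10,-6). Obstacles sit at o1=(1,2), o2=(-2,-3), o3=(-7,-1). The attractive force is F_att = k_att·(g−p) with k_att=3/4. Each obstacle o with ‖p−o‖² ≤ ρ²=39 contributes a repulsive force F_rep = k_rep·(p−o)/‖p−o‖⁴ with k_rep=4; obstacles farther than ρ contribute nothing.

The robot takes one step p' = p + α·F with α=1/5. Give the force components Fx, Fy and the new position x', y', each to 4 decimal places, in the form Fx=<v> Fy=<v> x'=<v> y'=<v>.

F_att = 3/4·(g−p) = 3/4·(14,-1) = (10.5000,-0.7500)
o1: d²=74 > ρ²=39 → inactive
o2: d²=8 ≤ ρ²=39; F_rep = 4·(-2,-2)/8² = (-0.1250,-0.1250)
o3: d²=25 ≤ ρ²=39; F_rep = 4·(3,-4)/25² = (0.0192,-0.0256)
F = F_att + ΣF_rep = (10.3942,-0.9006)
p' = p + 1/5·F = (-1.9212,-5.1801)

Fx=10.3942 Fy=-0.9006 x'=-1.9212 y'=-5.1801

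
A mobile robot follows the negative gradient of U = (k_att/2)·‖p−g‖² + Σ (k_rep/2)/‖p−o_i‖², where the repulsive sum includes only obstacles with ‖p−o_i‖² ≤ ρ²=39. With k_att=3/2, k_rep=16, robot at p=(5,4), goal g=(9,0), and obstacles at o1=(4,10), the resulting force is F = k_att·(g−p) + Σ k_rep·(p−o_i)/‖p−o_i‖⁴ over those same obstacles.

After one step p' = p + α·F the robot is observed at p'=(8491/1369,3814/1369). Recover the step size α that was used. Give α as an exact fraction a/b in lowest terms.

F_att = 3/2·(g−p) = 3/2·(4,-4) = (6.0000,-6.0000)
o1: d²=37 ≤ ρ²=39; F_rep = 16·(1,-6)/37² = (0.0117,-0.0701)
F = F_att + ΣF_rep = (6.0117,-6.0701)
Δp = p'−p = (1.2023,-1.2140); α = Δx/Fx = (1646/1369) / (8230/1369) = 1/5
check: Δy/Fy = (-1662/1369) / (-8310/1369) = 1/5 ✓

α = 1/5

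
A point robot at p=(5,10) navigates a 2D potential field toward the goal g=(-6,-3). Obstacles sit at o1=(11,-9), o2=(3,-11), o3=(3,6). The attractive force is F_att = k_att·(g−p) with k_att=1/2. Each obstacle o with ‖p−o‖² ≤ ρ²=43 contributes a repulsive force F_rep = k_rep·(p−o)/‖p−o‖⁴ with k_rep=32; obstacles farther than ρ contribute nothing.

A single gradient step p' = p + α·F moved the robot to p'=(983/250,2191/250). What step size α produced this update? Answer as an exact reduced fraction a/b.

α = 1/5

F_att = 1/2·(g−p) = 1/2·(-11,-13) = (-5.5000,-6.5000)
o1: d²=397 > ρ²=43 → inactive
o2: d²=445 > ρ²=43 → inactive
o3: d²=20 ≤ ρ²=43; F_rep = 32·(2,4)/20² = (0.1600,0.3200)
F = F_att + ΣF_rep = (-5.3400,-6.1800)
Δp = p'−p = (-1.0680,-1.2360); α = Δx/Fx = (-267/250) / (-267/50) = 1/5
check: Δy/Fy = (-309/250) / (-309/50) = 1/5 ✓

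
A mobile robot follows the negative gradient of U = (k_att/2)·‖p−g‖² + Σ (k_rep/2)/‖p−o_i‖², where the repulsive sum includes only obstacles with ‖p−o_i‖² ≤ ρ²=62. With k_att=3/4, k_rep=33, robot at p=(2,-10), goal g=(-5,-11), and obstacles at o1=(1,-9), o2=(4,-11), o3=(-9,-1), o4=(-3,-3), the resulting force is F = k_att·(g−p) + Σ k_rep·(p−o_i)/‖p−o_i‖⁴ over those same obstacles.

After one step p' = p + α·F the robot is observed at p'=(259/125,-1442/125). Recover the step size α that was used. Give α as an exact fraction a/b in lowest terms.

F_att = 3/4·(g−p) = 3/4·(-7,-1) = (-5.2500,-0.7500)
o1: d²=2 ≤ ρ²=62; F_rep = 33·(1,-1)/2² = (8.2500,-8.2500)
o2: d²=5 ≤ ρ²=62; F_rep = 33·(-2,1)/5² = (-2.6400,1.3200)
o3: d²=202 > ρ²=62 → inactive
o4: d²=74 > ρ²=62 → inactive
F = F_att + ΣF_rep = (0.3600,-7.6800)
Δp = p'−p = (0.0720,-1.5360); α = Δx/Fx = (9/125) / (9/25) = 1/5
check: Δy/Fy = (-192/125) / (-192/25) = 1/5 ✓

α = 1/5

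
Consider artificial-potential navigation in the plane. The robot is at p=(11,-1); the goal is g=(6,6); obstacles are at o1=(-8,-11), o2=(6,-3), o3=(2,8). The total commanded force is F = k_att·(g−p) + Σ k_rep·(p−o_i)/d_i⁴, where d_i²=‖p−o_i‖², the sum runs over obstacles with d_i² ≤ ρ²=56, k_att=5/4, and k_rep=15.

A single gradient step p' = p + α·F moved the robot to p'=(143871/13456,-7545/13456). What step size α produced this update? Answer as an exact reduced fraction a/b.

α = 1/20

F_att = 5/4·(g−p) = 5/4·(-5,7) = (-6.2500,8.7500)
o1: d²=461 > ρ²=56 → inactive
o2: d²=29 ≤ ρ²=56; F_rep = 15·(5,2)/29² = (0.0892,0.0357)
o3: d²=162 > ρ²=56 → inactive
F = F_att + ΣF_rep = (-6.1608,8.7857)
Δp = p'−p = (-0.3080,0.4393); α = Δx/Fx = (-4145/13456) / (-20725/3364) = 1/20
check: Δy/Fy = (5911/13456) / (29555/3364) = 1/20 ✓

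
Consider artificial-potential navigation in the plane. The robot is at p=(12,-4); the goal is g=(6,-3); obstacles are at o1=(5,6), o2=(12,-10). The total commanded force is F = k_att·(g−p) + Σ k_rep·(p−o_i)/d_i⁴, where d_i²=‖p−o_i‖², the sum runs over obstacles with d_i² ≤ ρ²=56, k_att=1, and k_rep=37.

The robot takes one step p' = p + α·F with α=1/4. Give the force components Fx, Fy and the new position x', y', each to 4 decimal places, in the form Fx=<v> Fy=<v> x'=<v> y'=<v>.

Fx=-6.0000 Fy=1.1713 x'=10.5000 y'=-3.7072

F_att = 1·(g−p) = 1·(-6,1) = (-6.0000,1.0000)
o1: d²=149 > ρ²=56 → inactive
o2: d²=36 ≤ ρ²=56; F_rep = 37·(0,6)/36² = (0.0000,0.1713)
F = F_att + ΣF_rep = (-6.0000,1.1713)
p' = p + 1/4·F = (10.5000,-3.7072)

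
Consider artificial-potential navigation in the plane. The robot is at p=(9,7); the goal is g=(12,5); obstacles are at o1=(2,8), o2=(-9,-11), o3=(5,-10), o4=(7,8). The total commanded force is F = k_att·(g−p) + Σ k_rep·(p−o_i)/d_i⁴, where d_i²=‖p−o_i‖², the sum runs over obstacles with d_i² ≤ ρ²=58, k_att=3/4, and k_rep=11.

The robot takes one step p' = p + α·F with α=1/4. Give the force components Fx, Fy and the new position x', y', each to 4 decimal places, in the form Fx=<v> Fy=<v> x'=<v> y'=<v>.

F_att = 3/4·(g−p) = 3/4·(3,-2) = (2.2500,-1.5000)
o1: d²=50 ≤ ρ²=58; F_rep = 11·(7,-1)/50² = (0.0308,-0.0044)
o2: d²=648 > ρ²=58 → inactive
o3: d²=305 > ρ²=58 → inactive
o4: d²=5 ≤ ρ²=58; F_rep = 11·(2,-1)/5² = (0.8800,-0.4400)
F = F_att + ΣF_rep = (3.1608,-1.9444)
p' = p + 1/4·F = (9.7902,6.5139)

Fx=3.1608 Fy=-1.9444 x'=9.7902 y'=6.5139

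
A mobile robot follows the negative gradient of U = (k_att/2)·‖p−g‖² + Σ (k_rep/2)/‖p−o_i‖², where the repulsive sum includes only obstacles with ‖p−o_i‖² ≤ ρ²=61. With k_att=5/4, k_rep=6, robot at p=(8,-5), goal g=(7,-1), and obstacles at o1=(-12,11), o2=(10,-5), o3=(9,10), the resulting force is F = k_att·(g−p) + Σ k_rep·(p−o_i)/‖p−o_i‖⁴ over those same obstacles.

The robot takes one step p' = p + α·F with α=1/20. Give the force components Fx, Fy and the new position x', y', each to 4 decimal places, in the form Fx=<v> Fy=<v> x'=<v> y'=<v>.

Fx=-2.0000 Fy=5.0000 x'=7.9000 y'=-4.7500

F_att = 5/4·(g−p) = 5/4·(-1,4) = (-1.2500,5.0000)
o1: d²=656 > ρ²=61 → inactive
o2: d²=4 ≤ ρ²=61; F_rep = 6·(-2,0)/4² = (-0.7500,0.0000)
o3: d²=226 > ρ²=61 → inactive
F = F_att + ΣF_rep = (-2.0000,5.0000)
p' = p + 1/20·F = (7.9000,-4.7500)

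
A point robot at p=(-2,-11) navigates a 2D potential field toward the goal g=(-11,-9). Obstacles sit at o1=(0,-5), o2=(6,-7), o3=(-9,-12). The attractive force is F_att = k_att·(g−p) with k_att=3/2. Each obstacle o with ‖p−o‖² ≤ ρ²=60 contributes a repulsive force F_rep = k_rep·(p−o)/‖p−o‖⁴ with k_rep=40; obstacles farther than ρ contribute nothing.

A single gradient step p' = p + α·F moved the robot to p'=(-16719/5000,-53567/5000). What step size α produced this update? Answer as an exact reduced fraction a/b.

α = 1/10

F_att = 3/2·(g−p) = 3/2·(-9,2) = (-13.5000,3.0000)
o1: d²=40 ≤ ρ²=60; F_rep = 40·(-2,-6)/40² = (-0.0500,-0.1500)
o2: d²=80 > ρ²=60 → inactive
o3: d²=50 ≤ ρ²=60; F_rep = 40·(7,1)/50² = (0.1120,0.0160)
F = F_att + ΣF_rep = (-13.4380,2.8660)
Δp = p'−p = (-1.3438,0.2866); α = Δx/Fx = (-6719/5000) / (-6719/500) = 1/10
check: Δy/Fy = (1433/5000) / (1433/500) = 1/10 ✓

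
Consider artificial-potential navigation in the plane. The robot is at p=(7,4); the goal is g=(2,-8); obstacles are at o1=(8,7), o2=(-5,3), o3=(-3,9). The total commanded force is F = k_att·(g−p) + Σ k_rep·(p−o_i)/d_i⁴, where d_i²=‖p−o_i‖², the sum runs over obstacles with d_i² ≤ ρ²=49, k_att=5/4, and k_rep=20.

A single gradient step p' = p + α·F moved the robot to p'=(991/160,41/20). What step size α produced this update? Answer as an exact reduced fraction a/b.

α = 1/8

F_att = 5/4·(g−p) = 5/4·(-5,-12) = (-6.2500,-15.0000)
o1: d²=10 ≤ ρ²=49; F_rep = 20·(-1,-3)/10² = (-0.2000,-0.6000)
o2: d²=145 > ρ²=49 → inactive
o3: d²=125 > ρ²=49 → inactive
F = F_att + ΣF_rep = (-6.4500,-15.6000)
Δp = p'−p = (-0.8063,-1.9500); α = Δx/Fx = (-129/160) / (-129/20) = 1/8
check: Δy/Fy = (-39/20) / (-78/5) = 1/8 ✓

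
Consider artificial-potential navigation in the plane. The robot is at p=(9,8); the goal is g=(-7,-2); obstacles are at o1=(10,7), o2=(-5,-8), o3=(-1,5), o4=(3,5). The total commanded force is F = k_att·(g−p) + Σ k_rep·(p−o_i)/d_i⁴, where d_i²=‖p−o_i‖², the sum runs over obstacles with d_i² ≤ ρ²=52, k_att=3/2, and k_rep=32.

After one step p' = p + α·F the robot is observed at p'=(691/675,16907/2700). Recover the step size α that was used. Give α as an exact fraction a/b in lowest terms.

F_att = 3/2·(g−p) = 3/2·(-16,-10) = (-24.0000,-15.0000)
o1: d²=2 ≤ ρ²=52; F_rep = 32·(-1,1)/2² = (-8.0000,8.0000)
o2: d²=452 > ρ²=52 → inactive
o3: d²=109 > ρ²=52 → inactive
o4: d²=45 ≤ ρ²=52; F_rep = 32·(6,3)/45² = (0.0948,0.0474)
F = F_att + ΣF_rep = (-31.9052,-6.9526)
Δp = p'−p = (-7.9763,-1.7381); α = Δx/Fx = (-5384/675) / (-21536/675) = 1/4
check: Δy/Fy = (-4693/2700) / (-4693/675) = 1/4 ✓

α = 1/4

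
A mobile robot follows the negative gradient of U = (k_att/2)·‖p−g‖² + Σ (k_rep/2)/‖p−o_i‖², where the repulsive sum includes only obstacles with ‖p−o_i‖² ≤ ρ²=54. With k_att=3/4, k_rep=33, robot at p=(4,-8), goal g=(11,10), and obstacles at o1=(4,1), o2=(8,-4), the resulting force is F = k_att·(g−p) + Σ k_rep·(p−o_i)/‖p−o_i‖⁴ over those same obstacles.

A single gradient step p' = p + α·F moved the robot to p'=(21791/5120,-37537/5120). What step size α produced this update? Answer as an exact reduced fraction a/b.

F_att = 3/4·(g−p) = 3/4·(7,18) = (5.2500,13.5000)
o1: d²=81 > ρ²=54 → inactive
o2: d²=32 ≤ ρ²=54; F_rep = 33·(-4,-4)/32² = (-0.1289,-0.1289)
F = F_att + ΣF_rep = (5.1211,13.3711)
Δp = p'−p = (0.2561,0.6686); α = Δx/Fx = (1311/5120) / (1311/256) = 1/20
check: Δy/Fy = (3423/5120) / (3423/256) = 1/20 ✓

α = 1/20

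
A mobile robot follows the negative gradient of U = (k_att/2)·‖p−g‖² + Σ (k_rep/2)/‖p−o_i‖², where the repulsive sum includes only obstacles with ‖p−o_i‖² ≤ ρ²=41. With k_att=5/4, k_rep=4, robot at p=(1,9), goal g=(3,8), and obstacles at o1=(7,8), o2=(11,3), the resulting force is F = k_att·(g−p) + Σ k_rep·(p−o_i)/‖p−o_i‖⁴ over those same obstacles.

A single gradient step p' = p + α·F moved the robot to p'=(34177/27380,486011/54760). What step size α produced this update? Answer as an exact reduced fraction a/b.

F_att = 5/4·(g−p) = 5/4·(2,-1) = (2.5000,-1.2500)
o1: d²=37 ≤ ρ²=41; F_rep = 4·(-6,1)/37² = (-0.0175,0.0029)
o2: d²=136 > ρ²=41 → inactive
F = F_att + ΣF_rep = (2.4825,-1.2471)
Δp = p'−p = (0.2482,-0.1247); α = Δx/Fx = (6797/27380) / (6797/2738) = 1/10
check: Δy/Fy = (-6829/54760) / (-6829/5476) = 1/10 ✓

α = 1/10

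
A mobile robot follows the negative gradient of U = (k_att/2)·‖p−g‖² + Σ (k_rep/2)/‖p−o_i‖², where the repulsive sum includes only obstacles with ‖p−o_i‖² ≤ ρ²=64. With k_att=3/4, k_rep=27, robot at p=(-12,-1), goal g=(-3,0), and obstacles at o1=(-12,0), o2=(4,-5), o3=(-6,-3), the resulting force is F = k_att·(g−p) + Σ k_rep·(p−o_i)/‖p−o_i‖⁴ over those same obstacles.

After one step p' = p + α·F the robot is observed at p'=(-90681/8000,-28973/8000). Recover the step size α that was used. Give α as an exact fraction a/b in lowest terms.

α = 1/10

F_att = 3/4·(g−p) = 3/4·(9,1) = (6.7500,0.7500)
o1: d²=1 ≤ ρ²=64; F_rep = 27·(0,-1)/1² = (0.0000,-27.0000)
o2: d²=272 > ρ²=64 → inactive
o3: d²=40 ≤ ρ²=64; F_rep = 27·(-6,2)/40² = (-0.1013,0.0338)
F = F_att + ΣF_rep = (6.6487,-26.2162)
Δp = p'−p = (0.6649,-2.6216); α = Δx/Fx = (5319/8000) / (5319/800) = 1/10
check: Δy/Fy = (-20973/8000) / (-20973/800) = 1/10 ✓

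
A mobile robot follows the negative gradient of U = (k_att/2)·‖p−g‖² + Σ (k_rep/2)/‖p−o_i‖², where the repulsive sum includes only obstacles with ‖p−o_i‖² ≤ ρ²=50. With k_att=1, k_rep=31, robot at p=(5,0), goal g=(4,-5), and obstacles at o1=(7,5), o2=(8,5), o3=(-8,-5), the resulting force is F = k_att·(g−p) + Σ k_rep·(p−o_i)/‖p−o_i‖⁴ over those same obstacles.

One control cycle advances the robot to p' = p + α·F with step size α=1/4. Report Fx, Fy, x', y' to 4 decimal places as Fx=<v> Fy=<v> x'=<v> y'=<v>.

F_att = 1·(g−p) = 1·(-1,-5) = (-1.0000,-5.0000)
o1: d²=29 ≤ ρ²=50; F_rep = 31·(-2,-5)/29² = (-0.0737,-0.1843)
o2: d²=34 ≤ ρ²=50; F_rep = 31·(-3,-5)/34² = (-0.0804,-0.1341)
o3: d²=194 > ρ²=50 → inactive
F = F_att + ΣF_rep = (-1.1542,-5.3184)
p' = p + 1/4·F = (4.7115,-1.3296)

Fx=-1.1542 Fy=-5.3184 x'=4.7115 y'=-1.3296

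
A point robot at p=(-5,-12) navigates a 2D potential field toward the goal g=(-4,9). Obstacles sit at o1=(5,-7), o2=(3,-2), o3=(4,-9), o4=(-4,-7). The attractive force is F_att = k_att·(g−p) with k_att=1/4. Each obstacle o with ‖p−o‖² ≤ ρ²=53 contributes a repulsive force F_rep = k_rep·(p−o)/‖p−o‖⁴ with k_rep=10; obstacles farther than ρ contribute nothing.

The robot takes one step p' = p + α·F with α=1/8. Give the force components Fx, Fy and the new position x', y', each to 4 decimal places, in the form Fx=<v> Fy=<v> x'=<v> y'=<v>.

Fx=0.2352 Fy=5.1760 x'=-4.9706 y'=-11.3530

F_att = 1/4·(g−p) = 1/4·(1,21) = (0.2500,5.2500)
o1: d²=125 > ρ²=53 → inactive
o2: d²=164 > ρ²=53 → inactive
o3: d²=90 > ρ²=53 → inactive
o4: d²=26 ≤ ρ²=53; F_rep = 10·(-1,-5)/26² = (-0.0148,-0.0740)
F = F_att + ΣF_rep = (0.2352,5.1760)
p' = p + 1/8·F = (-4.9706,-11.3530)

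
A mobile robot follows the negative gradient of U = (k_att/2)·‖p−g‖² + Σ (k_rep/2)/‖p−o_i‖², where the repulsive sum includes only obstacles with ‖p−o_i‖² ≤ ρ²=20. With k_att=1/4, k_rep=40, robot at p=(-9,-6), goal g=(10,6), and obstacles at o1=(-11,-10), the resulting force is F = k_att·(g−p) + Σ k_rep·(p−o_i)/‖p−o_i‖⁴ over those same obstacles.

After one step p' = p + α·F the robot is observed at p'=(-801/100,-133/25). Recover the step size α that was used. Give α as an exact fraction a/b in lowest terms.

F_att = 1/4·(g−p) = 1/4·(19,12) = (4.7500,3.0000)
o1: d²=20 ≤ ρ²=20; F_rep = 40·(2,4)/20² = (0.2000,0.4000)
F = F_att + ΣF_rep = (4.9500,3.4000)
Δp = p'−p = (0.9900,0.6800); α = Δx/Fx = (99/100) / (99/20) = 1/5
check: Δy/Fy = (17/25) / (17/5) = 1/5 ✓

α = 1/5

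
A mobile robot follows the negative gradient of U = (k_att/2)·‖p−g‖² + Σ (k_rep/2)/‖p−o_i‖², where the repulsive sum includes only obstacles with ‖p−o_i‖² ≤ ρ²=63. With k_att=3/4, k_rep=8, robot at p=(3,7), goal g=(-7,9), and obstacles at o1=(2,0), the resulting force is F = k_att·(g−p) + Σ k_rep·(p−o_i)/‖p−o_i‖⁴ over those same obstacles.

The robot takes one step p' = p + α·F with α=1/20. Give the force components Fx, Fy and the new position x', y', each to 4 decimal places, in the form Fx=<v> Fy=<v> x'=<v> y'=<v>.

F_att = 3/4·(g−p) = 3/4·(-10,2) = (-7.5000,1.5000)
o1: d²=50 ≤ ρ²=63; F_rep = 8·(1,7)/50² = (0.0032,0.0224)
F = F_att + ΣF_rep = (-7.4968,1.5224)
p' = p + 1/20·F = (2.6252,7.0761)

Fx=-7.4968 Fy=1.5224 x'=2.6252 y'=7.0761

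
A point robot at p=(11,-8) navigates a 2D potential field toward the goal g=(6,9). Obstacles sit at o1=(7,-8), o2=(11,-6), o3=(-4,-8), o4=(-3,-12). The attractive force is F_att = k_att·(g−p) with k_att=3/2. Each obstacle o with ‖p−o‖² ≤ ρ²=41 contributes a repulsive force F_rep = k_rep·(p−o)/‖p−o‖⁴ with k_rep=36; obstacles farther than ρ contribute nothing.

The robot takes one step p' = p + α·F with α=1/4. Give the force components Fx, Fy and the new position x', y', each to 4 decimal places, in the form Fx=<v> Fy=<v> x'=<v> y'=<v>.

F_att = 3/2·(g−p) = 3/2·(-5,17) = (-7.5000,25.5000)
o1: d²=16 ≤ ρ²=41; F_rep = 36·(4,0)/16² = (0.5625,0.0000)
o2: d²=4 ≤ ρ²=41; F_rep = 36·(0,-2)/4² = (0.0000,-4.5000)
o3: d²=225 > ρ²=41 → inactive
o4: d²=212 > ρ²=41 → inactive
F = F_att + ΣF_rep = (-6.9375,21.0000)
p' = p + 1/4·F = (9.2656,-2.7500)

Fx=-6.9375 Fy=21.0000 x'=9.2656 y'=-2.7500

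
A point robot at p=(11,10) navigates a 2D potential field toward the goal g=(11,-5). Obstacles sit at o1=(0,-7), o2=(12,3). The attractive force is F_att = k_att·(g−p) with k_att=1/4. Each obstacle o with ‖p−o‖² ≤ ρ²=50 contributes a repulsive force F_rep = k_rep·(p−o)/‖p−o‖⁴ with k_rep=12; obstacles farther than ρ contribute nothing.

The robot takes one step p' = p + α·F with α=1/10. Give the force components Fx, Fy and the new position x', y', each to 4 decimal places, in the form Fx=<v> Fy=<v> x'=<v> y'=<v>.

Fx=-0.0048 Fy=-3.7164 x'=10.9995 y'=9.6284

F_att = 1/4·(g−p) = 1/4·(0,-15) = (0.0000,-3.7500)
o1: d²=410 > ρ²=50 → inactive
o2: d²=50 ≤ ρ²=50; F_rep = 12·(-1,7)/50² = (-0.0048,0.0336)
F = F_att + ΣF_rep = (-0.0048,-3.7164)
p' = p + 1/10·F = (10.9995,9.6284)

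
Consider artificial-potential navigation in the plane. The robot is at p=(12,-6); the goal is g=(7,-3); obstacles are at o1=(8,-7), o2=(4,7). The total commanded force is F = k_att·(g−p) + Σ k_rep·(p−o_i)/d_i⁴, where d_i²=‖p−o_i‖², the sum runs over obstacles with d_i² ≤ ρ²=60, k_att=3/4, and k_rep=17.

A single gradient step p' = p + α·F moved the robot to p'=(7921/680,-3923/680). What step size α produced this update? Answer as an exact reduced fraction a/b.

α = 1/10

F_att = 3/4·(g−p) = 3/4·(-5,3) = (-3.7500,2.2500)
o1: d²=17 ≤ ρ²=60; F_rep = 17·(4,1)/17² = (0.2353,0.0588)
o2: d²=233 > ρ²=60 → inactive
F = F_att + ΣF_rep = (-3.5147,2.3088)
Δp = p'−p = (-0.3515,0.2309); α = Δx/Fx = (-239/680) / (-239/68) = 1/10
check: Δy/Fy = (157/680) / (157/68) = 1/10 ✓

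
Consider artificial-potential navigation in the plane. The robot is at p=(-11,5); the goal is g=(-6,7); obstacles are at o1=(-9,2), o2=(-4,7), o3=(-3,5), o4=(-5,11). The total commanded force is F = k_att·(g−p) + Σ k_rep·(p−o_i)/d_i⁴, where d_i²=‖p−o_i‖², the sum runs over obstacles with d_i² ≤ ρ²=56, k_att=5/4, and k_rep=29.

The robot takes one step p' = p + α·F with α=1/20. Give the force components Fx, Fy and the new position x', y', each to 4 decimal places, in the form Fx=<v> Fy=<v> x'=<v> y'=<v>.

Fx=5.8345 Fy=2.9941 x'=-10.7083 y'=5.1497

F_att = 5/4·(g−p) = 5/4·(5,2) = (6.2500,2.5000)
o1: d²=13 ≤ ρ²=56; F_rep = 29·(-2,3)/13² = (-0.3432,0.5148)
o2: d²=53 ≤ ρ²=56; F_rep = 29·(-7,-2)/53² = (-0.0723,-0.0206)
o3: d²=64 > ρ²=56 → inactive
o4: d²=72 > ρ²=56 → inactive
F = F_att + ΣF_rep = (5.8345,2.9941)
p' = p + 1/20·F = (-10.7083,5.1497)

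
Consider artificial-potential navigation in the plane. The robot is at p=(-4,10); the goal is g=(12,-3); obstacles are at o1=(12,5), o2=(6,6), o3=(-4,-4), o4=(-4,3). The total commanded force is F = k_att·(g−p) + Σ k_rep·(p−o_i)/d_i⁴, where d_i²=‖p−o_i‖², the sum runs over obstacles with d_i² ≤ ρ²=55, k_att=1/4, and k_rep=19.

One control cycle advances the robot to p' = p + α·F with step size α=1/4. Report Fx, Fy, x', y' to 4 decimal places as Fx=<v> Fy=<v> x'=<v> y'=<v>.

F_att = 1/4·(g−p) = 1/4·(16,-13) = (4.0000,-3.2500)
o1: d²=281 > ρ²=55 → inactive
o2: d²=116 > ρ²=55 → inactive
o3: d²=196 > ρ²=55 → inactive
o4: d²=49 ≤ ρ²=55; F_rep = 19·(0,7)/49² = (0.0000,0.0554)
F = F_att + ΣF_rep = (4.0000,-3.1946)
p' = p + 1/4·F = (-3.0000,9.2013)

Fx=4.0000 Fy=-3.1946 x'=-3.0000 y'=9.2013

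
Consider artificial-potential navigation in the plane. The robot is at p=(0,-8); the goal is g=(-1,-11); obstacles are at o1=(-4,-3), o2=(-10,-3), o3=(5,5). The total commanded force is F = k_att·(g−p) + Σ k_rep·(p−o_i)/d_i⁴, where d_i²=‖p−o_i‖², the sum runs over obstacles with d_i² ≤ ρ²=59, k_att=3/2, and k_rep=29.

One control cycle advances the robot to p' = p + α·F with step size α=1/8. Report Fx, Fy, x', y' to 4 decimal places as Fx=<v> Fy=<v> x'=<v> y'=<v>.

F_att = 3/2·(g−p) = 3/2·(-1,-3) = (-1.5000,-4.5000)
o1: d²=41 ≤ ρ²=59; F_rep = 29·(4,-5)/41² = (0.0690,-0.0863)
o2: d²=125 > ρ²=59 → inactive
o3: d²=194 > ρ²=59 → inactive
F = F_att + ΣF_rep = (-1.4310,-4.5863)
p' = p + 1/8·F = (-0.1789,-8.5733)

Fx=-1.4310 Fy=-4.5863 x'=-0.1789 y'=-8.5733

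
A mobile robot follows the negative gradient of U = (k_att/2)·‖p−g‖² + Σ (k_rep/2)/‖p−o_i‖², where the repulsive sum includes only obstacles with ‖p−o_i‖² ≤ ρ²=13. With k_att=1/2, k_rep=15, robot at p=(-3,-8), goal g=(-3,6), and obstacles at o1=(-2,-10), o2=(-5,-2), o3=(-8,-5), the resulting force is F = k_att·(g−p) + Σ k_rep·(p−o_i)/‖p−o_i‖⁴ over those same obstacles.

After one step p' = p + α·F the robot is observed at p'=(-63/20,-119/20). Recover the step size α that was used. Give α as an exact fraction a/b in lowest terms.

α = 1/4

F_att = 1/2·(g−p) = 1/2·(0,14) = (0.0000,7.0000)
o1: d²=5 ≤ ρ²=13; F_rep = 15·(-1,2)/5² = (-0.6000,1.2000)
o2: d²=40 > ρ²=13 → inactive
o3: d²=34 > ρ²=13 → inactive
F = F_att + ΣF_rep = (-0.6000,8.2000)
Δp = p'−p = (-0.1500,2.0500); α = Δx/Fx = (-3/20) / (-3/5) = 1/4
check: Δy/Fy = (41/20) / (41/5) = 1/4 ✓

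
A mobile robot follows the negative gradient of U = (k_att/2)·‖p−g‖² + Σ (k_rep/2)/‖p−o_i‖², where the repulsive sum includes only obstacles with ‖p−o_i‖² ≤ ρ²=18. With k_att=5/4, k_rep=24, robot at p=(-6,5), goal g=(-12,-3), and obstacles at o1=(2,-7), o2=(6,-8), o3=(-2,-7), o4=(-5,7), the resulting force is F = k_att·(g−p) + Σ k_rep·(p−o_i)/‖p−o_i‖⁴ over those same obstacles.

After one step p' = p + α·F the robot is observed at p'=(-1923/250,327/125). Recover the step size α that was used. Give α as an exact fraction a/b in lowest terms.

α = 1/5

F_att = 5/4·(g−p) = 5/4·(-6,-8) = (-7.5000,-10.0000)
o1: d²=208 > ρ²=18 → inactive
o2: d²=313 > ρ²=18 → inactive
o3: d²=160 > ρ²=18 → inactive
o4: d²=5 ≤ ρ²=18; F_rep = 24·(-1,-2)/5² = (-0.9600,-1.9200)
F = F_att + ΣF_rep = (-8.4600,-11.9200)
Δp = p'−p = (-1.6920,-2.3840); α = Δx/Fx = (-423/250) / (-423/50) = 1/5
check: Δy/Fy = (-298/125) / (-298/25) = 1/5 ✓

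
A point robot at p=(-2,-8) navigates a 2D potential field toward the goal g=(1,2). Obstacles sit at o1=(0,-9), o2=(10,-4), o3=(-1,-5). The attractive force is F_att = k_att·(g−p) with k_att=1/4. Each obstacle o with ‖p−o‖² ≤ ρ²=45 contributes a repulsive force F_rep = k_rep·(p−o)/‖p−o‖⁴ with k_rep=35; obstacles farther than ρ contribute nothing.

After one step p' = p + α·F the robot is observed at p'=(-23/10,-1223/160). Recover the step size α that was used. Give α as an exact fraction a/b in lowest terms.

α = 1/8

F_att = 1/4·(g−p) = 1/4·(3,10) = (0.7500,2.5000)
o1: d²=5 ≤ ρ²=45; F_rep = 35·(-2,1)/5² = (-2.8000,1.4000)
o2: d²=160 > ρ²=45 → inactive
o3: d²=10 ≤ ρ²=45; F_rep = 35·(-1,-3)/10² = (-0.3500,-1.0500)
F = F_att + ΣF_rep = (-2.4000,2.8500)
Δp = p'−p = (-0.3000,0.3563); α = Δx/Fx = (-3/10) / (-12/5) = 1/8
check: Δy/Fy = (57/160) / (57/20) = 1/8 ✓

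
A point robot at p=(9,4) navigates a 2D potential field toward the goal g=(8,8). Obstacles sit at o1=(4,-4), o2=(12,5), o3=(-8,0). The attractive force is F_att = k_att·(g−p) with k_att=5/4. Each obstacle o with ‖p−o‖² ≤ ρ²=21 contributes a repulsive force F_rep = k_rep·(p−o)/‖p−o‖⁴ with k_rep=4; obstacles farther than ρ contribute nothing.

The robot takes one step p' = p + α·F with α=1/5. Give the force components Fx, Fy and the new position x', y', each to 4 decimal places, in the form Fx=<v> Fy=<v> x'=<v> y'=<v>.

Fx=-1.3700 Fy=4.9600 x'=8.7260 y'=4.9920

F_att = 5/4·(g−p) = 5/4·(-1,4) = (-1.2500,5.0000)
o1: d²=89 > ρ²=21 → inactive
o2: d²=10 ≤ ρ²=21; F_rep = 4·(-3,-1)/10² = (-0.1200,-0.0400)
o3: d²=305 > ρ²=21 → inactive
F = F_att + ΣF_rep = (-1.3700,4.9600)
p' = p + 1/5·F = (8.7260,4.9920)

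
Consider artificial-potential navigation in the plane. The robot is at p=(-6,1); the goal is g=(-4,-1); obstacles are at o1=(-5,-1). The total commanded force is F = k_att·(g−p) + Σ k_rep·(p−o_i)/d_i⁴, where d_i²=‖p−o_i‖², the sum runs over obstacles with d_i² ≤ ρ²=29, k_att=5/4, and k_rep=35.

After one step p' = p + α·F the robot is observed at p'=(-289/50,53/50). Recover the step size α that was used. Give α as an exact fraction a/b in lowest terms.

α = 1/5

F_att = 5/4·(g−p) = 5/4·(2,-2) = (2.5000,-2.5000)
o1: d²=5 ≤ ρ²=29; F_rep = 35·(-1,2)/5² = (-1.4000,2.8000)
F = F_att + ΣF_rep = (1.1000,0.3000)
Δp = p'−p = (0.2200,0.0600); α = Δx/Fx = (11/50) / (11/10) = 1/5
check: Δy/Fy = (3/50) / (3/10) = 1/5 ✓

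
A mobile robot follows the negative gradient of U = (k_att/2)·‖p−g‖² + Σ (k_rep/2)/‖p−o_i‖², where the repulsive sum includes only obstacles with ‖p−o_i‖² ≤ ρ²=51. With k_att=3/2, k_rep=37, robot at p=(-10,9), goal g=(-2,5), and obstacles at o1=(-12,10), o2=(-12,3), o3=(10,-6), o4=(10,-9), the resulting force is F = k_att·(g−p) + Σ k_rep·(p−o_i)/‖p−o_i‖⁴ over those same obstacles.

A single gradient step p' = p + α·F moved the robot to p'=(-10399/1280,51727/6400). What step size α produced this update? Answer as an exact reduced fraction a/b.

α = 1/8

F_att = 3/2·(g−p) = 3/2·(8,-4) = (12.0000,-6.0000)
o1: d²=5 ≤ ρ²=51; F_rep = 37·(2,-1)/5² = (2.9600,-1.4800)
o2: d²=40 ≤ ρ²=51; F_rep = 37·(2,6)/40² = (0.0462,0.1388)
o3: d²=625 > ρ²=51 → inactive
o4: d²=724 > ρ²=51 → inactive
F = F_att + ΣF_rep = (15.0062,-7.3412)
Δp = p'−p = (1.8758,-0.9177); α = Δx/Fx = (2401/1280) / (2401/160) = 1/8
check: Δy/Fy = (-5873/6400) / (-5873/800) = 1/8 ✓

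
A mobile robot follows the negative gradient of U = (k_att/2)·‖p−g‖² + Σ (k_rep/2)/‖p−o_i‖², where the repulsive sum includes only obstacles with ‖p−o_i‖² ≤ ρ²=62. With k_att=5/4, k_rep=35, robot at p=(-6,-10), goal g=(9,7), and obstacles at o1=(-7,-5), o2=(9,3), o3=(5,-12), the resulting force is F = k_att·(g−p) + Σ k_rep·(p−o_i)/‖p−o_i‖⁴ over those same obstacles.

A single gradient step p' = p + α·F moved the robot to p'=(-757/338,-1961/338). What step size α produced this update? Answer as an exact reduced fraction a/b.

α = 1/5

F_att = 5/4·(g−p) = 5/4·(15,17) = (18.7500,21.2500)
o1: d²=26 ≤ ρ²=62; F_rep = 35·(1,-5)/26² = (0.0518,-0.2589)
o2: d²=394 > ρ²=62 → inactive
o3: d²=125 > ρ²=62 → inactive
F = F_att + ΣF_rep = (18.8018,20.9911)
Δp = p'−p = (3.7604,4.1982); α = Δx/Fx = (1271/338) / (6355/338) = 1/5
check: Δy/Fy = (1419/338) / (7095/338) = 1/5 ✓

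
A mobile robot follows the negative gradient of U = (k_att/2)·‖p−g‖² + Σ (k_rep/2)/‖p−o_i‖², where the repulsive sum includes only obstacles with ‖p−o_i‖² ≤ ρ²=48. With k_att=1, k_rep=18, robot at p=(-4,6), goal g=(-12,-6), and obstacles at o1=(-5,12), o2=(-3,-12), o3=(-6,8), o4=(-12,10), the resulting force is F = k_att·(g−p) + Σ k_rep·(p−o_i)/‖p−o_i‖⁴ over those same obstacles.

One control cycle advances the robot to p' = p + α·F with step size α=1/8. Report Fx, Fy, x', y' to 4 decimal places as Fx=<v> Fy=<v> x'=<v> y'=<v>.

F_att = 1·(g−p) = 1·(-8,-12) = (-8.0000,-12.0000)
o1: d²=37 ≤ ρ²=48; F_rep = 18·(1,-6)/37² = (0.0131,-0.0789)
o2: d²=325 > ρ²=48 → inactive
o3: d²=8 ≤ ρ²=48; F_rep = 18·(2,-2)/8² = (0.5625,-0.5625)
o4: d²=80 > ρ²=48 → inactive
F = F_att + ΣF_rep = (-7.4244,-12.6414)
p' = p + 1/8·F = (-4.9280,4.4198)

Fx=-7.4244 Fy=-12.6414 x'=-4.9280 y'=4.4198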